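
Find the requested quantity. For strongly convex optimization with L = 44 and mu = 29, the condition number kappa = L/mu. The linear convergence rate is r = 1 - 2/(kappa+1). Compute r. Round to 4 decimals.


Step 1: Compute the condition number.
kappa = L/mu = 44/29 = 1.5172
Step 2: Compute the convergence rate.
r = 1 - 2/(kappa + 1) = 1 - 2*mu/(L + mu) = (L - mu)/(L + mu) = 15/73 = 0.2055


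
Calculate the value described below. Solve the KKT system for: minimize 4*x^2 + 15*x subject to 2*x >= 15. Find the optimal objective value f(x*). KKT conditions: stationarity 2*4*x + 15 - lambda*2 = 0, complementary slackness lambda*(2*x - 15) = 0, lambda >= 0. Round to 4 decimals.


Step 1: Try lambda = 0 (constraint inactive).
x_unc = -15/(2*4) = -1.875
Check: 2*-1.875 = -3.75 < 15 -- violated!
Step 2: Constraint must be active: 2*x = 15
x* = 15/2 = 7.5
lambda = (2*4*7.5 + 15)/2 = 37.5
Step 3: Compute optimal value.
f(x*) = 4*7.5^2 + 15*7.5 = 337.5


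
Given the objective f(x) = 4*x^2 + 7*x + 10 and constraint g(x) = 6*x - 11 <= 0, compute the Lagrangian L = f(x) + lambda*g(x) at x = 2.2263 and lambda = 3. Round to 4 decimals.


Step 1: Evaluate f(x).
f(2.2263) = 4*2.2263^2 + 7*2.2263 + 10 = 45.4097
Step 2: Evaluate g(x).
g(2.2263) = 6*2.2263 - 11 = 2.3578
Step 3: Compute Lagrangian.
L = 45.4097 + 3*2.3578 = 52.4831


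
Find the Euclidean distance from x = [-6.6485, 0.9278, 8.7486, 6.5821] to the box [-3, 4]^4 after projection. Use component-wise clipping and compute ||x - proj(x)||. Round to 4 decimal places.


Project each component onto [-3, 4].
clip(-6.6485) = -3.0, clip(0.9278) = 0.9278, clip(8.7486) = 4.0, clip(6.5821) = 4.0
Projection = [-3.0, 0.9278, 4.0, 4.0]
Squared diffs: [13.3116, 0.0, 22.5492, 6.6672]
Distance = sqrt(42.528) = 6.5213


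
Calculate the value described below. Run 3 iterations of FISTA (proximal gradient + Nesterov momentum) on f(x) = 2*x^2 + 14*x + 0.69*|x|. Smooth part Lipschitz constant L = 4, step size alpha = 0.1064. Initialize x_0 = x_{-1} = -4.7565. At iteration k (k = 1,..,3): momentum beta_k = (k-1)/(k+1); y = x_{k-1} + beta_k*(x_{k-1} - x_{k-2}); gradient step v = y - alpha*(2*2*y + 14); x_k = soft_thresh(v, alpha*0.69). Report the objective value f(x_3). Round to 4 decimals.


FISTA on f(x) = 2*x^2 + 14*x + 0.69*|x|
L = 4, alpha = 0.1064
Iteration 1: beta = 0.0, y = -4.7565 + 0.0*(-4.7565 + 4.7565) = -4.7565
  grad(y) = -5.026, v = y - alpha*grad = -4.2217
  prox(v) = soft_thresh(-4.2217, 0.0734) = -4.1483
Iteration 2: beta = 0.3333, y = -4.1483 + 0.3333*(-4.1483 + 4.7565) = -3.9456
  grad(y) = -1.7824, v = y - alpha*grad = -3.7559
  prox(v) = soft_thresh(-3.7559, 0.0734) = -3.6825
Iteration 3: beta = 0.5, y = -3.6825 + 0.5*(-3.6825 + 4.1483) = -3.4496
  grad(y) = 0.2014, v = y - alpha*grad = -3.4711
  prox(v) = soft_thresh(-3.4711, 0.0734) = -3.3977
f(x_3) = 2*(-3.3977)^2 + 14*(-3.3977) + 0.69*|-3.3977| = -22.1347


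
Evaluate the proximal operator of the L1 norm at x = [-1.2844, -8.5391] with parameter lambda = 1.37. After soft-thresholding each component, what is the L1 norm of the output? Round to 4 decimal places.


Soft-thresholding with lambda = 1.37:
prox(-1.2844) = sign(-1.2844)*max(|-1.2844| - 1.37, 0) = 0.0
prox(-8.5391) = sign(-8.5391)*max(|-8.5391| - 1.37, 0) = -7.1691
prox(x) = [0.0, -7.1691]
||prox(x)||_1 = 0.0 + 7.1691 = 7.1691


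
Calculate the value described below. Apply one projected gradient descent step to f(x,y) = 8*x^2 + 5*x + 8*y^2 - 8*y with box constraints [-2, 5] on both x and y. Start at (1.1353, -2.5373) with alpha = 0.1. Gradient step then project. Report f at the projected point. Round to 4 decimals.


Step 1: Compute gradient at (1.1353, -2.5373).
grad_x = 2*8*1.1353 + 5 = 23.1648
grad_y = 2*8*-2.5373 - 8 = -48.5968
Step 2: Gradient step.
x_raw = 1.1353 - 0.1*23.1648 = -1.1812
y_raw = -2.5373 - 0.1*-48.5968 = 2.3224
Step 3: Project onto [-2, 5].
x_proj = clip(-1.1812) = -1.1812
y_proj = clip(2.3224) = 2.3224
Step 4: Evaluate f.
f(-1.1812, 2.3224) = 29.8241


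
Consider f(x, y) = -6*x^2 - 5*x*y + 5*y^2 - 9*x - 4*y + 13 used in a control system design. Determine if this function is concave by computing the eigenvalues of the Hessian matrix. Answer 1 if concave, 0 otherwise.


The Hessian of f(x,y) = -6*x^2 - 5*x*y + 5*y^2 - 9*x - 4*y + 13 is:
H = [[-12, -5], [-5, 10]]
Trace = -12 + 10 = -2
Determinant = -12*10 - (-5)^2 = -145
Discriminant = (-2)^2 - 4*-145 = 584.0
Eigenvalues: lambda_1 = -13.083, lambda_2 = 11.083
The function is not concave.

0


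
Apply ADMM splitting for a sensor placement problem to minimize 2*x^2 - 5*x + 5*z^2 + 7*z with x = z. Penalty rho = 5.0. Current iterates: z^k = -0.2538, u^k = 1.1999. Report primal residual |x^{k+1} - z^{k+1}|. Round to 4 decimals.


ADMM iteration with rho = 5.0, z^k = -0.2538, u^k = 1.1999
Step 1: x-update.
Minimize 2*x^2 - 5*x + (5.0/2)*(x + 0.2538 + 1.1999)^2
FOC: (2*2 + 5.0)*x = 5 + 5.0*(-0.2538 - 1.1999)
x^{k+1} = -0.2521
Step 2: z-update.
Minimize 5*z^2 + 7*z + (5.0/2)*(-0.2521 - z + 1.1999)^2
FOC: (2*5 + 5.0)*z = -7 + 5.0*(-0.2521 + 1.1999)
z^{k+1} = -0.1507
Step 3: u-update.
u^{k+1} = 1.1999 - 0.2521 + 0.1507 = 1.0986
Step 4: Primal residual = |-0.2521 + 0.1507| = 0.1013


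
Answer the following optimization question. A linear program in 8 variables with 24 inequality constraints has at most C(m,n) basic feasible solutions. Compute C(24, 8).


Each vertex corresponds to some choice of n active constraints out of m, so the number of vertices is at most C(m, n) = m! / (n!(m-n)!).
m = 24, n = 8
Numerator: 24 * 23 * 22 * 21 * 20 * 19 * 18 * 17
Denominator: 8! = 40320
C(24, 8) = 735471


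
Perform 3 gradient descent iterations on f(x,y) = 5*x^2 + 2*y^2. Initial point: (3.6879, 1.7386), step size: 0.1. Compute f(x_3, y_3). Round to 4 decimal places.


Gradient descent on f(x,y) = 5*x^2 + 2*y^2.
Starting point: (3.6879, 1.7386), alpha = 0.1
Step 1: grad_x = 2*5*3.6879 = 36.879, grad_y = 2*2*1.7386 = 6.9544
  x_1 = 3.6879 - 0.1*36.879 = 0.0
  y_1 = 1.7386 - 0.1*6.9544 = 1.0432
Step 2: grad_x = 2*5*0.0 = 0.0, grad_y = 2*2*1.0432 = 4.1726
  x_2 = 0.0 - 0.1*0.0 = 0.0
  y_2 = 1.0432 - 0.1*4.1726 = 0.6259
Step 3: grad_x = 2*5*0.0 = 0.0, grad_y = 2*2*0.6259 = 2.5036
  x_3 = 0.0 - 0.1*0.0 = 0.0
  y_3 = 0.6259 - 0.1*2.5036 = 0.3755
f(0.0, 0.3755) = 5*0.0^2 + 2*0.3755^2 = 0.2821


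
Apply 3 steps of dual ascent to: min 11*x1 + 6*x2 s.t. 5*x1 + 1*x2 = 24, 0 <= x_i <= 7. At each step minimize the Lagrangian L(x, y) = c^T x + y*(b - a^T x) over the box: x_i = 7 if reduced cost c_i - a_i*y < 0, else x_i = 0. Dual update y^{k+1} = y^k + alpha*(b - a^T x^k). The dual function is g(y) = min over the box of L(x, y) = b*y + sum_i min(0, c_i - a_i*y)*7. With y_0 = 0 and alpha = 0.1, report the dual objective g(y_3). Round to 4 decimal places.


Dual ascent for LP: min 11*x1 + 6*x2, 5*x1 + 1*x2 = 24, 0 <= x_i <= 7
Step 1: y^k = 0.0, reduced costs: (11.0, 6.0)
  x^k = (0.0, 0.0), subgradient = b - a^T x = 24.0
  y^{k+1} = 0.0 + 0.1*24.0 = 2.4
Step 2: y^k = 2.4, reduced costs: (-1.0, 3.6)
  x^k = (7.0, 0.0), subgradient = b - a^T x = -11.0
  y^{k+1} = 2.4 + 0.1*-11.0 = 1.3
Step 3: y^k = 1.3, reduced costs: (4.5, 4.7)
  x^k = (0.0, 0.0), subgradient = b - a^T x = 24.0
  y^{k+1} = 1.3 + 0.1*24.0 = 3.7
Dual objective at y_3 = 3.7: reduced costs (-7.5, 2.3), box minimizer x = (7.0, 0.0)
g(y_3) = b*y + (c1 - a1*y)*x1 + (c2 - a2*y)*x2 = 24*3.7 + (-7.5)*7.0 + 2.3*0.0 = 88.8 - 52.5 + 0.0 = 36.3


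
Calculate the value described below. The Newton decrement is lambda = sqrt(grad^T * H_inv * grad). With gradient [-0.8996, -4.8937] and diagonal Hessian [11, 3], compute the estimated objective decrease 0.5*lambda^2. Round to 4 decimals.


Step 1: H is diagonal, so H^(-1) * g = [-0.0818, -1.6312].
Step 2: g^T H^(-1) g = sum_i g_i^2 / H_ii
  = (-0.8996)^2/11 + (-4.8937)^2/3
  = 0.0736 + 7.9828 = 8.0563
Step 3: Objective decrease = 0.5 * g^T H^(-1) g = 4.0282


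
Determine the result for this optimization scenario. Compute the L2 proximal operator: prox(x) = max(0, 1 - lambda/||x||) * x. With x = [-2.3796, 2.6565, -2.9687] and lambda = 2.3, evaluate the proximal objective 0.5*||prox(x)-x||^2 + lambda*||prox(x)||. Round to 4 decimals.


Step 1: Compute ||x||.
||x|| = 4.6403
Step 2: Compute scaling factor.
scale = max(0, 1 - 2.3/4.6403) = 0.5043
Step 3: prox(x) = [-1.2001, 1.3398, -1.4973]
||prox(x)|| = 2.3403
Step 4: Proximal objective.
0.5*||prox-x||^2 = 2.645
lambda*||prox|| = 5.3827
Total = 8.0278


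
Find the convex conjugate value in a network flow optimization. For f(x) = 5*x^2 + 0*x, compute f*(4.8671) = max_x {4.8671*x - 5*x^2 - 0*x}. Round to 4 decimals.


f*(y) = sup_x {y*x - a*x^2 - b*x} = sup_x {(y-b)*x - a*x^2}
FOC: (y - b) - 2a*x = 0 => x* = (y - b)/(2a)
x* = (4.8671 - 0)/(2*5) = 0.4867
f*(4.8671) = (y-b)^2/(4a) = (4.8671 - 0)^2/(4*5)
= 23.6887/20 = 1.1844


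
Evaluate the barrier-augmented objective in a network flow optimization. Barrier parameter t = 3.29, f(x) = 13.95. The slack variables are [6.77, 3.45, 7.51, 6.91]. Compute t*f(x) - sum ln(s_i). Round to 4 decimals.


Step 1: Compute log-barrier.
ln values: [1.9125, 1.2384, 2.0162, 1.933]
phi = -(1.9125 + 1.2384 + 2.0162 + 1.933) = -7.1001
Step 2: Compute augmented objective.
t*f(x) = 3.29*13.95 = 45.8955
Total = 45.8955 - 7.1001 = 38.7954


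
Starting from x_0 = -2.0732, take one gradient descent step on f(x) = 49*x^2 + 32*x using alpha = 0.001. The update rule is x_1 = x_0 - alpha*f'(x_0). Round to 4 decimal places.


We compute the gradient at x_0 and apply the update.
f'(x) = 98*x + 32
f'(-2.0732) = 98*-2.0732 + 32 = -171.1736
x_1 = -2.0732 - 0.001*-171.1736 = -1.902


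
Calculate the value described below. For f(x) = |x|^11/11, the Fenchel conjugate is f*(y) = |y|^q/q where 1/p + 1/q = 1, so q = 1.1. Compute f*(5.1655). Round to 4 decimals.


The conjugate exponent q satisfies 1/p + 1/q = 1.
p = 11, so q = 11/(11 - 1) = 1.1
|y|^q = 5.1655^1.1 = 6.0873
f*(5.1655) = 6.0873 / 1.1 = 5.5339


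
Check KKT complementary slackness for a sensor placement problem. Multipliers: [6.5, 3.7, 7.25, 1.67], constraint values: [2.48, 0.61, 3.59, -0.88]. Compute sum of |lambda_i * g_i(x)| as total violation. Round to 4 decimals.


KKT complementary slackness check:
lambda_1 * g_1 = 6.5 * 2.48 = 16.12
lambda_2 * g_2 = 3.7 * 0.61 = 2.257
lambda_3 * g_3 = 7.25 * 3.59 = 26.0275
lambda_4 * g_4 = 1.67 * -0.88 = -1.4696
Total violation = 16.12 + 2.257 + 26.0275 + 1.4696 = 45.8741


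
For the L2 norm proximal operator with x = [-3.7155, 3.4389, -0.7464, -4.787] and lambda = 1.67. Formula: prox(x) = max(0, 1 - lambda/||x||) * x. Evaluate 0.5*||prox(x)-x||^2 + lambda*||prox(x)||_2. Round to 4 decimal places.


Step 1: Compute ||x||.
||x|| = 7.0074
Step 2: Compute scaling factor.
scale = max(0, 1 - 1.67/7.0074) = 0.7617
Step 3: prox(x) = [-2.83, 2.6193, -0.5685, -3.6462]
||prox(x)|| = 5.3374
Step 4: Proximal objective.
0.5*||prox-x||^2 = 1.3945
lambda*||prox|| = 8.9135
Total = 10.3079


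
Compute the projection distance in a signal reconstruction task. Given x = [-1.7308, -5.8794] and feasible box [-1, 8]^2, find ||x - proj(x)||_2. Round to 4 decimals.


Project each component onto [-1, 8].
clip(-1.7308) = -1.0, clip(-5.8794) = -1.0
Projection = [-1.0, -1.0]
Squared diffs: [0.5341, 23.8085]
Distance = sqrt(24.3426) = 4.9338


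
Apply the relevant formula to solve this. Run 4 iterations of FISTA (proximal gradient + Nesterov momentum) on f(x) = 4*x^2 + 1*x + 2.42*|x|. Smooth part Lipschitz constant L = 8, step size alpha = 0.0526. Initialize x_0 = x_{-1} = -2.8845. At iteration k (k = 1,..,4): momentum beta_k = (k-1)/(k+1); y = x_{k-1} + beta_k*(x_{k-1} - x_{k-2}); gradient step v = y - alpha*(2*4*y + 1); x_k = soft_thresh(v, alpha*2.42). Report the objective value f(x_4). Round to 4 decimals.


FISTA on f(x) = 4*x^2 + 1*x + 2.42*|x|
L = 8, alpha = 0.0526
Iteration 1: beta = 0.0, y = -2.8845 + 0.0*(-2.8845 + 2.8845) = -2.8845
  grad(y) = -22.076, v = y - alpha*grad = -1.7233
  prox(v) = soft_thresh(-1.7233, 0.1273) = -1.596
Iteration 2: beta = 0.3333, y = -1.596 + 0.3333*(-1.596 + 2.8845) = -1.1665
  grad(y) = -8.3321, v = y - alpha*grad = -0.7282
  prox(v) = soft_thresh(-0.7282, 0.1273) = -0.601
Iteration 3: beta = 0.5, y = -0.601 + 0.5*(-0.601 + 1.596) = -0.1034
  grad(y) = 0.1726, v = y - alpha*grad = -0.1125
  prox(v) = soft_thresh(-0.1125, 0.1273) = 0.0
Iteration 4: beta = 0.6, y = 0.0 + 0.6*(0.0 + 0.601) = 0.3606
  grad(y) = 3.8846, v = y - alpha*grad = 0.1562
  prox(v) = soft_thresh(0.1562, 0.1273) = 0.029
f(x_4) = 4*0.029^2 + 1*0.029 + 2.42*|0.029| = 0.1024


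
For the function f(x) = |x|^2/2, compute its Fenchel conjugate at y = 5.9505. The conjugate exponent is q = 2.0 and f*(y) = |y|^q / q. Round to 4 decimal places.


The conjugate exponent q satisfies 1/p + 1/q = 1.
p = 2, so q = 2/(2 - 1) = 2.0
|y|^q = 5.9505^2.0 = 35.4085
f*(5.9505) = 35.4085 / 2.0 = 17.7042


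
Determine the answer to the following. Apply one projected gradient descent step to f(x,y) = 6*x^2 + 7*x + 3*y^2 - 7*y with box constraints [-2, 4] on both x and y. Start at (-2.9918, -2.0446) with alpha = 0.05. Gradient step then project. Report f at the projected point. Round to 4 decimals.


Step 1: Compute gradient at (-2.9918, -2.0446).
grad_x = 2*6*-2.9918 + 7 = -28.9016
grad_y = 2*3*-2.0446 - 7 = -19.2676
Step 2: Gradient step.
x_raw = -2.9918 - 0.05*-28.9016 = -1.5467
y_raw = -2.0446 - 0.05*-19.2676 = -1.0812
Step 3: Project onto [-2, 4].
x_proj = clip(-1.5467) = -1.5467
y_proj = clip(-1.0812) = -1.0812
Step 4: Evaluate f.
f(-1.5467, -1.0812) = 14.6027


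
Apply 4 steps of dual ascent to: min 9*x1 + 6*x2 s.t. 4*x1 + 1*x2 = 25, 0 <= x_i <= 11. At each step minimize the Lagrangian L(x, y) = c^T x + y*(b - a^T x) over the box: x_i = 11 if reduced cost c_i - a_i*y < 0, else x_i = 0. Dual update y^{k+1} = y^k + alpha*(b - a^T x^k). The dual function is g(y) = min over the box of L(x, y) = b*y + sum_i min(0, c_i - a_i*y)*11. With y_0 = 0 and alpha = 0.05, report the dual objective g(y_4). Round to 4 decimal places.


Dual ascent for LP: min 9*x1 + 6*x2, 4*x1 + 1*x2 = 25, 0 <= x_i <= 11
Step 1: y^k = 0.0, reduced costs: (9.0, 6.0)
  x^k = (0.0, 0.0), subgradient = b - a^T x = 25.0
  y^{k+1} = 0.0 + 0.05*25.0 = 1.25
Step 2: y^k = 1.25, reduced costs: (4.0, 4.75)
  x^k = (0.0, 0.0), subgradient = b - a^T x = 25.0
  y^{k+1} = 1.25 + 0.05*25.0 = 2.5
Step 3: y^k = 2.5, reduced costs: (-1.0, 3.5)
  x^k = (11.0, 0.0), subgradient = b - a^T x = -19.0
  y^{k+1} = 2.5 + 0.05*-19.0 = 1.55
Step 4: y^k = 1.55, reduced costs: (2.8, 4.45)
  x^k = (0.0, 0.0), subgradient = b - a^T x = 25.0
  y^{k+1} = 1.55 + 0.05*25.0 = 2.8
Dual objective at y_4 = 2.8: reduced costs (-2.2, 3.2), box minimizer x = (11.0, 0.0)
g(y_4) = b*y + (c1 - a1*y)*x1 + (c2 - a2*y)*x2 = 25*2.8 + (-2.2)*11.0 + 3.2*0.0 = 70.0 - 24.2 + 0.0 = 45.8


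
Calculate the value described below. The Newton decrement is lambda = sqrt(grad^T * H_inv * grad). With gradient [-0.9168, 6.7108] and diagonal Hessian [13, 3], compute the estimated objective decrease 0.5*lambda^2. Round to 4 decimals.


Step 1: H is diagonal, so H^(-1) * g = [-0.0705, 2.2369].
Step 2: g^T H^(-1) g = sum_i g_i^2 / H_ii
  = (-0.9168)^2/13 + (6.7108)^2/3
  = 0.0647 + 15.0116 = 15.0763
Step 3: Objective decrease = 0.5 * g^T H^(-1) g = 7.5381


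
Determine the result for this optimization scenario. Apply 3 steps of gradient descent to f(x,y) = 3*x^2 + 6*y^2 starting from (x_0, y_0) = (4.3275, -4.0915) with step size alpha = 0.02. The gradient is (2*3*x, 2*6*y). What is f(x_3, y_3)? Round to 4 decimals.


Gradient descent on f(x,y) = 3*x^2 + 6*y^2.
Starting point: (4.3275, -4.0915), alpha = 0.02
Step 1: grad_x = 2*3*4.3275 = 25.965, grad_y = 2*6*-4.0915 = -49.098
  x_1 = 4.3275 - 0.02*25.965 = 3.8082
  y_1 = -4.0915 - 0.02*-49.098 = -3.1095
Step 2: grad_x = 2*3*3.8082 = 22.8492, grad_y = 2*6*-3.1095 = -37.3145
  x_2 = 3.8082 - 0.02*22.8492 = 3.3512
  y_2 = -3.1095 - 0.02*-37.3145 = -2.3633
Step 3: grad_x = 2*3*3.3512 = 20.1073, grad_y = 2*6*-2.3633 = -28.359
  x_3 = 3.3512 - 0.02*20.1073 = 2.9491
  y_3 = -2.3633 - 0.02*-28.359 = -1.7961
f(2.9491, -1.7961) = 3*2.9491^2 + 6*(-1.7961)^2 = 45.4463


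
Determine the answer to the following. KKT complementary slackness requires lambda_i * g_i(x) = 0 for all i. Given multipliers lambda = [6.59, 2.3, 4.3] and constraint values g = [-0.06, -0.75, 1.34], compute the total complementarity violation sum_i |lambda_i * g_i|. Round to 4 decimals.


KKT complementary slackness check:
lambda_1 * g_1 = 6.59 * -0.06 = -0.3954
lambda_2 * g_2 = 2.3 * -0.75 = -1.725
lambda_3 * g_3 = 4.3 * 1.34 = 5.762
Total violation = 0.3954 + 1.725 + 5.762 = 7.8824


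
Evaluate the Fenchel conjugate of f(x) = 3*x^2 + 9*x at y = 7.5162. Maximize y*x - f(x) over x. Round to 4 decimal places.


f*(y) = sup_x {y*x - a*x^2 - b*x} = sup_x {(y-b)*x - a*x^2}
FOC: (y - b) - 2a*x = 0 => x* = (y - b)/(2a)
x* = (7.5162 - 9)/(2*3) = -0.2473
f*(7.5162) = (y-b)^2/(4a) = (7.5162 - 9)^2/(4*3)
= 2.2017/12 = 0.1835


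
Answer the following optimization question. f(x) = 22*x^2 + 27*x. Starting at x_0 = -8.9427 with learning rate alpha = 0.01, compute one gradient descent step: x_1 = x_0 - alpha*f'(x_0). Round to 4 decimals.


We compute the gradient at x_0 and apply the update.
f'(x) = 44*x + 27
f'(-8.9427) = 44*-8.9427 + 27 = -366.4788
x_1 = -8.9427 - 0.01*-366.4788 = -5.2779


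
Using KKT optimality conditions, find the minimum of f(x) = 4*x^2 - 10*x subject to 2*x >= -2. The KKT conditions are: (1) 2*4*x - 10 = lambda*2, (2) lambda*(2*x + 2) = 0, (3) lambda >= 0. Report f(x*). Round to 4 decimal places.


Step 1: Try lambda = 0 (constraint inactive).
Stationarity: 2*4*x - 10 = 0
x* = 10/(2*4) = 1.25
Check constraint: 2*1.25 = 2.5 >= -2 -- satisfied.
Step 2: Compute optimal value.
f(x*) = 4*1.25^2 - 10*1.25 = -6.25


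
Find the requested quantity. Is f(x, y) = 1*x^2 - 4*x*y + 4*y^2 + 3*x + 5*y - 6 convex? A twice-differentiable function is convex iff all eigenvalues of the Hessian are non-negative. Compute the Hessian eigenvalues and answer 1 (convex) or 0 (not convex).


The Hessian of f(x,y) = 1*x^2 - 4*x*y + 4*y^2 + 3*x + 5*y - 6 is:
H = [[2, -4], [-4, 8]]
Trace = 2 + 8 = 10
Determinant = 2*8 - (-4)^2 = 0
Discriminant = (10)^2 - 4*0 = 100.0
Eigenvalues: lambda_1 = 0.0, lambda_2 = 10.0
The function is convex.

1


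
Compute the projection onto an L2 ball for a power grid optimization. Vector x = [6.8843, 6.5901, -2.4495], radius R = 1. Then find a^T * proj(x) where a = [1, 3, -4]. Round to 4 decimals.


Step 1: Compute ||x|| (intermediates to 6 decimals).
||x|| = sqrt(6.8843^2 + 6.5901^2 + (-2.4495)^2) = 9.839871
Step 2: Project.
Since ||x|| > R, scale = R/||x|| = 1/9.839871 = 0.101627, proj(x) = scale * x
proj(x) = [0.699631, 0.669732, -0.248935]
Step 3: Dot product.
a^T * proj(x) = 1*0.699631 + 3*0.669732 - 4*(-0.248935) = 3.7046


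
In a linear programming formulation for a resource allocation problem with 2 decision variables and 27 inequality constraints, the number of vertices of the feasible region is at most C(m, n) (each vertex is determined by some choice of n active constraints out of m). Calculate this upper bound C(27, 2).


Each vertex corresponds to some choice of n active constraints out of m, so the number of vertices is at most C(m, n) = m! / (n!(m-n)!).
m = 27, n = 2
Numerator: 27 * 26
Denominator: 2! = 2
C(27, 2) = 351


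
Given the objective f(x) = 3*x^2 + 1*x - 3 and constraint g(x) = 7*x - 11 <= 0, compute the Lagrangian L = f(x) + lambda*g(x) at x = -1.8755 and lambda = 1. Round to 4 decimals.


Step 1: Evaluate f(x).
f(-1.8755) = 3*(-1.8755)^2 + 1*(-1.8755) - 3 = 5.677
Step 2: Evaluate g(x).
g(-1.8755) = 7*-1.8755 - 11 = -24.1285
Step 3: Compute Lagrangian.
L = 5.677 + 1*-24.1285 = -18.4515


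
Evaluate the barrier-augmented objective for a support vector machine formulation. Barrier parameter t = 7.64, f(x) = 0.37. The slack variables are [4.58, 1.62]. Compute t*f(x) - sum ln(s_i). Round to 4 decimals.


Step 1: Compute log-barrier.
ln values: [1.5217, 0.4824]
phi = -(1.5217 + 0.4824) = -2.0041
Step 2: Compute augmented objective.
t*f(x) = 7.64*0.37 = 2.8268
Total = 2.8268 - 2.0041 = 0.8227


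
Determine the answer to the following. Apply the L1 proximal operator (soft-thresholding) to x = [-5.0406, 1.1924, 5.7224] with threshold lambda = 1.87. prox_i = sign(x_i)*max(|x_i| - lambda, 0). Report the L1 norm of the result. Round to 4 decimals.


Soft-thresholding with lambda = 1.87:
prox(-5.0406) = sign(-5.0406)*max(|-5.0406| - 1.87, 0) = -3.1706
prox(1.1924) = sign(1.1924)*max(|1.1924| - 1.87, 0) = 0.0
prox(5.7224) = sign(5.7224)*max(|5.7224| - 1.87, 0) = 3.8524
prox(x) = [-3.1706, 0.0, 3.8524]
||prox(x)||_1 = 3.1706 + 0.0 + 3.8524 = 7.023


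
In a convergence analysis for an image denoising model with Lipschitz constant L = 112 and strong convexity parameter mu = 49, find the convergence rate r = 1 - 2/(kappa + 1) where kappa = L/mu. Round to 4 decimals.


Step 1: Compute the condition number.
kappa = L/mu = 112/49 = 2.2857
Step 2: Compute the convergence rate.
r = 1 - 2/(kappa + 1) = 1 - 2*mu/(L + mu) = (L - mu)/(L + mu) = 63/161 = 0.3913


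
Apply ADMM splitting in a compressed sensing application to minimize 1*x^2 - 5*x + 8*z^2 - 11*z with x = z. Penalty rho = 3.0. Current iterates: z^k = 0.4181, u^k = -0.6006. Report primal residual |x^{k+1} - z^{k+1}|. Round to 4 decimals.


ADMM iteration with rho = 3.0, z^k = 0.4181, u^k = -0.6006
Step 1: x-update.
Minimize 1*x^2 - 5*x + (3.0/2)*(x - 0.4181 - 0.6006)^2
FOC: (2*1 + 3.0)*x = 5 + 3.0*(0.4181 + 0.6006)
x^{k+1} = 1.6112
Step 2: z-update.
Minimize 8*z^2 - 11*z + (3.0/2)*(1.6112 - z - 0.6006)^2
FOC: (2*8 + 3.0)*z = 11 + 3.0*(1.6112 - 0.6006)
z^{k+1} = 0.7385
Step 3: u-update.
u^{k+1} = -0.6006 + 1.6112 - 0.7385 = 0.2721
Step 4: Primal residual = |1.6112 - 0.7385| = 0.8727


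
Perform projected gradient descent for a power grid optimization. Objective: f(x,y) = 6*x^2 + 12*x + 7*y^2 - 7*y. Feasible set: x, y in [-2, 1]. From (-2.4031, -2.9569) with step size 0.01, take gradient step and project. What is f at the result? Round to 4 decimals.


Step 1: Compute gradient at (-2.4031, -2.9569).
grad_x = 2*6*-2.4031 + 12 = -16.8372
grad_y = 2*7*-2.9569 - 7 = -48.3966
Step 2: Gradient step.
x_raw = -2.4031 - 0.01*-16.8372 = -2.2347
y_raw = -2.9569 - 0.01*-48.3966 = -2.4729
Step 3: Project onto [-2, 1].
x_proj = clip(-2.2347) = -2.0
y_proj = clip(-2.4729) = -2.0
Step 4: Evaluate f.
f(-2.0, -2.0) = 42.0


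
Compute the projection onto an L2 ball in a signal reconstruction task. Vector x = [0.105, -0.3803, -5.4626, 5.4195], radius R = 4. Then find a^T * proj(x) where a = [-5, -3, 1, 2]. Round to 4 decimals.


Step 1: Compute ||x|| (intermediates to 6 decimals).
||x|| = sqrt(0.105^2 + (-0.3803)^2 + (-5.4626)^2 + 5.4195^2) = 7.704975
Step 2: Project.
Since ||x|| > R, scale = R/||x|| = 4/7.704975 = 0.519145, proj(x) = scale * x
proj(x) = [0.05451, -0.197431, -2.835881, 2.813506]
Step 3: Dot product.
a^T * proj(x) = -5*0.05451 - 3*(-0.197431) + 1*(-2.835881) + 2*2.813506 = 3.1109


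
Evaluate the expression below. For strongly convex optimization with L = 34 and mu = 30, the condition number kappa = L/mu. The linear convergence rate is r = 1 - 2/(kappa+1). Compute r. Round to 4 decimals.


Step 1: Compute the condition number.
kappa = L/mu = 34/30 = 1.1333
Step 2: Compute the convergence rate.
r = 1 - 2/(kappa + 1) = 1 - 2*mu/(L + mu) = (L - mu)/(L + mu) = 4/64 = 0.0625


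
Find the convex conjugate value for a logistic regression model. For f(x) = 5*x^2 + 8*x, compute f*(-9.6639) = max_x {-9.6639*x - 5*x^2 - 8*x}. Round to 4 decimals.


f*(y) = sup_x {y*x - a*x^2 - b*x} = sup_x {(y-b)*x - a*x^2}
FOC: (y - b) - 2a*x = 0 => x* = (y - b)/(2a)
x* = (-9.6639 - 8)/(2*5) = -1.7664
f*(-9.6639) = (y-b)^2/(4a) = (-9.6639 - 8)^2/(4*5)
= 312.0134/20 = 15.6007


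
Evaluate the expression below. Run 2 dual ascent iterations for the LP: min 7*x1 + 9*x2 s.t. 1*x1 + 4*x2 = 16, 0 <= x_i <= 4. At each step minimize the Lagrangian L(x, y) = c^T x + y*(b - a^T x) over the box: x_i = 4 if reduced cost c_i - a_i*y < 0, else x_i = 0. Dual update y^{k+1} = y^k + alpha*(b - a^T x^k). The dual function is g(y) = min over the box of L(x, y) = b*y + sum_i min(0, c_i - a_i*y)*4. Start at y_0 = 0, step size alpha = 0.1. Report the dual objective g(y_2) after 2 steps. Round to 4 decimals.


Dual ascent for LP: min 7*x1 + 9*x2, 1*x1 + 4*x2 = 16, 0 <= x_i <= 4
Step 1: y^k = 0.0, reduced costs: (7.0, 9.0)
  x^k = (0.0, 0.0), subgradient = b - a^T x = 16.0
  y^{k+1} = 0.0 + 0.1*16.0 = 1.6
Step 2: y^k = 1.6, reduced costs: (5.4, 2.6)
  x^k = (0.0, 0.0), subgradient = b - a^T x = 16.0
  y^{k+1} = 1.6 + 0.1*16.0 = 3.2
Dual objective at y_2 = 3.2: reduced costs (3.8, -3.8), box minimizer x = (0.0, 4.0)
g(y_2) = b*y + (c1 - a1*y)*x1 + (c2 - a2*y)*x2 = 16*3.2 + 3.8*0.0 + (-3.8)*4.0 = 51.2 + 0.0 - 15.2 = 36.0


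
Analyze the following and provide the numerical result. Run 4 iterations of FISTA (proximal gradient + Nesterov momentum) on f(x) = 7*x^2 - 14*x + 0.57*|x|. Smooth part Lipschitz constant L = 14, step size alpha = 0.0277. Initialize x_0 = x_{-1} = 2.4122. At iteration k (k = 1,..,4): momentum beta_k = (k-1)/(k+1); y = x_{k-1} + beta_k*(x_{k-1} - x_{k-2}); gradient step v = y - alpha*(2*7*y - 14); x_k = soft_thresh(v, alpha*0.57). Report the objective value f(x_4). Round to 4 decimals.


FISTA on f(x) = 7*x^2 - 14*x + 0.57*|x|
L = 14, alpha = 0.0277
Iteration 1: beta = 0.0, y = 2.4122 + 0.0*(2.4122 - 2.4122) = 2.4122
  grad(y) = 19.7708, v = y - alpha*grad = 1.8645
  prox(v) = soft_thresh(1.8645, 0.0158) = 1.8488
Iteration 2: beta = 0.3333, y = 1.8488 + 0.3333*(1.8488 - 2.4122) = 1.6609
  grad(y) = 9.2533, v = y - alpha*grad = 1.4046
  prox(v) = soft_thresh(1.4046, 0.0158) = 1.3888
Iteration 3: beta = 0.5, y = 1.3888 + 0.5*(1.3888 - 1.8488) = 1.1589
  grad(y) = 2.2244, v = y - alpha*grad = 1.0973
  prox(v) = soft_thresh(1.0973, 0.0158) = 1.0815
Iteration 4: beta = 0.6, y = 1.0815 + 0.6*(1.0815 - 1.3888) = 0.8971
  grad(y) = -1.4411, v = y - alpha*grad = 0.937
  prox(v) = soft_thresh(0.937, 0.0158) = 0.9212
f(x_4) = 7*0.9212^2 - 14*0.9212 + 0.57*|0.9212| = -6.4314


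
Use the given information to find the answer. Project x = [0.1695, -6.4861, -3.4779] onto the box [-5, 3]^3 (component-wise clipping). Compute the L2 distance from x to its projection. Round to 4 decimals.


Project each component onto [-5, 3].
clip(0.1695) = 0.1695, clip(-6.4861) = -5.0, clip(-3.4779) = -3.4779
Projection = [0.1695, -5.0, -3.4779]
Squared diffs: [0.0, 2.2085, 0.0]
Distance = sqrt(2.2085) = 1.4861


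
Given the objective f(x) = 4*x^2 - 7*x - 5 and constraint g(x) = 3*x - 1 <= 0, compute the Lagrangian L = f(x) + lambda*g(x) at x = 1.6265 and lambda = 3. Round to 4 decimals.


Step 1: Evaluate f(x).
f(1.6265) = 4*1.6265^2 - 7*1.6265 - 5 = -5.8035
Step 2: Evaluate g(x).
g(1.6265) = 3*1.6265 - 1 = 3.8795
Step 3: Compute Lagrangian.
L = -5.8035 + 3*3.8795 = 5.835


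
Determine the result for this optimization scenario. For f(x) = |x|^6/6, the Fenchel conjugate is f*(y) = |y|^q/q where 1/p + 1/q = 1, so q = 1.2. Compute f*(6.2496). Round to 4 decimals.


The conjugate exponent q satisfies 1/p + 1/q = 1.
p = 6, so q = 6/(6 - 1) = 1.2
|y|^q = 6.2496^1.2 = 9.0162
f*(6.2496) = 9.0162 / 1.2 = 7.5135


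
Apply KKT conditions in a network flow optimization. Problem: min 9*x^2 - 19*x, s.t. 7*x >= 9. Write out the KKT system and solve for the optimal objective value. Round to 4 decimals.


Step 1: Try lambda = 0 (constraint inactive).
x_unc = 19/(2*9) = 1.0556
Check: 7*1.0556 = 7.3892 < 9 -- violated!
Step 2: Constraint must be active: 7*x = 9
x* = 9/7 = 1.2857 (rounded; the exact value 9/7 is used below)
lambda = (2*9*(9/7) - 19)/7 = 0.5918
Step 3: Compute optimal value.
f(x*) = 9*(9/7)^2 - 19*(9/7) = -9.551


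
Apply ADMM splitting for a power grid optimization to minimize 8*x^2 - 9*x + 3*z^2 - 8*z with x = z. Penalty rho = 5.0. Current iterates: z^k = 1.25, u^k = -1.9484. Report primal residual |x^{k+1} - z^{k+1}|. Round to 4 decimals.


ADMM iteration with rho = 5.0, z^k = 1.25, u^k = -1.9484
Step 1: x-update.
Minimize 8*x^2 - 9*x + (5.0/2)*(x - 1.25 - 1.9484)^2
FOC: (2*8 + 5.0)*x = 9 + 5.0*(1.25 + 1.9484)
x^{k+1} = 1.1901
Step 2: z-update.
Minimize 3*z^2 - 8*z + (5.0/2)*(1.1901 - z - 1.9484)^2
FOC: (2*3 + 5.0)*z = 8 + 5.0*(1.1901 - 1.9484)
z^{k+1} = 0.3826
Step 3: u-update.
u^{k+1} = -1.9484 + 1.1901 - 0.3826 = -1.1409
Step 4: Primal residual = |1.1901 - 0.3826| = 0.8075


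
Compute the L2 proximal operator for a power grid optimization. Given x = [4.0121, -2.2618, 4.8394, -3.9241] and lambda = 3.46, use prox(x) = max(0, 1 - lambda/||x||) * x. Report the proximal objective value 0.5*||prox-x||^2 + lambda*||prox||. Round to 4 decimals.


Step 1: Compute ||x||.
||x|| = 7.748
Step 2: Compute scaling factor.
scale = max(0, 1 - 3.46/7.748) = 0.5534
Step 3: prox(x) = [2.2204, -1.2518, 2.6783, -2.1717]
||prox(x)|| = 4.288
Step 4: Proximal objective.
0.5*||prox-x||^2 = 5.9858
lambda*||prox|| = 14.8365
Total = 20.8222


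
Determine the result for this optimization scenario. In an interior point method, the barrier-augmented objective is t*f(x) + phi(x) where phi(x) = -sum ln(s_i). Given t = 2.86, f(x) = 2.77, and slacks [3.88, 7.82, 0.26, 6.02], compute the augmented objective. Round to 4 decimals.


Step 1: Compute log-barrier.
ln values: [1.3558, 2.0567, -1.3471, 1.7951]
phi = -(1.3558 + 2.0567 - 1.3471 + 1.7951) = -3.8605
Step 2: Compute augmented objective.
t*f(x) = 2.86*2.77 = 7.9222
Total = 7.9222 - 3.8605 = 4.0617


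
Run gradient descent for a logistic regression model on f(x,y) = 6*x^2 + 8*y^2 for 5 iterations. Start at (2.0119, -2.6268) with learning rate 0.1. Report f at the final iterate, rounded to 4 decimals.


Gradient descent on f(x,y) = 6*x^2 + 8*y^2.
Starting point: (2.0119, -2.6268), alpha = 0.1
Step 1: grad_x = 2*6*2.0119 = 24.1428, grad_y = 2*8*-2.6268 = -42.0288
  x_1 = 2.0119 - 0.1*24.1428 = -0.4024
  y_1 = -2.6268 - 0.1*-42.0288 = 1.5761
Step 2: grad_x = 2*6*-0.4024 = -4.8286, grad_y = 2*8*1.5761 = 25.2173
  x_2 = -0.4024 - 0.1*-4.8286 = 0.0805
  y_2 = 1.5761 - 0.1*25.2173 = -0.9456
Step 3: grad_x = 2*6*0.0805 = 0.9657, grad_y = 2*8*-0.9456 = -15.1304
  x_3 = 0.0805 - 0.1*0.9657 = -0.0161
  y_3 = -0.9456 - 0.1*-15.1304 = 0.5674
Step 4: grad_x = 2*6*-0.0161 = -0.1931, grad_y = 2*8*0.5674 = 9.0782
  x_4 = -0.0161 - 0.1*-0.1931 = 0.0032
  y_4 = 0.5674 - 0.1*9.0782 = -0.3404
Step 5: grad_x = 2*6*0.0032 = 0.0386, grad_y = 2*8*-0.3404 = -5.4469
  x_5 = 0.0032 - 0.1*0.0386 = -0.0006
  y_5 = -0.3404 - 0.1*-5.4469 = 0.2043
f(-0.0006, 0.2043) = 6*(-0.0006)^2 + 8*0.2043^2 = 0.3338


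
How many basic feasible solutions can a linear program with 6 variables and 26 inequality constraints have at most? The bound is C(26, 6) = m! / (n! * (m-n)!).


Each vertex corresponds to some choice of n active constraints out of m, so the number of vertices is at most C(m, n) = m! / (n!(m-n)!).
m = 26, n = 6
Numerator: 26 * 25 * 24 * 23 * 22 * 21
Denominator: 6! = 720
C(26, 6) = 230230


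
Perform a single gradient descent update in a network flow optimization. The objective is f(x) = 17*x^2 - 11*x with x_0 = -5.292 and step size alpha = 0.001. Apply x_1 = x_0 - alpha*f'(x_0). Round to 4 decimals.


We compute the gradient at x_0 and apply the update.
f'(x) = 34*x - 11
f'(-5.292) = 34*-5.292 - 11 = -190.928
x_1 = -5.292 - 0.001*-190.928 = -5.1011


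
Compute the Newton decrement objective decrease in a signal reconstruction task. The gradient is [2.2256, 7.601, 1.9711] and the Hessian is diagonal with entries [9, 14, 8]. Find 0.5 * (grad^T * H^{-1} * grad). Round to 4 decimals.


Step 1: H is diagonal, so H^(-1) * g = [0.2473, 0.5429, 0.2464].
Step 2: g^T H^(-1) g = sum_i g_i^2 / H_ii
  = (2.2256)^2/9 + (7.601)^2/14 + (1.9711)^2/8
  = 0.5504 + 4.1268 + 0.4857 = 5.1628
Step 3: Objective decrease = 0.5 * g^T H^(-1) g = 2.5814


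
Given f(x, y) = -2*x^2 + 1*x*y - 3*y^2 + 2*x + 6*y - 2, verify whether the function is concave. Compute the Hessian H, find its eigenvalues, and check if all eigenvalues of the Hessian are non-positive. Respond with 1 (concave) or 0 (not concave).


The Hessian of f(x,y) = -2*x^2 + 1*x*y - 3*y^2 + 2*x + 6*y - 2 is:
H = [[-4, 1], [1, -6]]
Trace = -4 - 6 = -10
Determinant = -4*-6 - (1)^2 = 23
Discriminant = (-10)^2 - 4*23 = 8.0
Eigenvalues: lambda_1 = -6.4142, lambda_2 = -3.5858
The function is concave.

1


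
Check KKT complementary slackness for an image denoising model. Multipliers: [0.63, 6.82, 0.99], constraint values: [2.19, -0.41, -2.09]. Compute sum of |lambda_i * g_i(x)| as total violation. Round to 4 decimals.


KKT complementary slackness check:
lambda_1 * g_1 = 0.63 * 2.19 = 1.3797
lambda_2 * g_2 = 6.82 * -0.41 = -2.7962
lambda_3 * g_3 = 0.99 * -2.09 = -2.0691
Total violation = 1.3797 + 2.7962 + 2.0691 = 6.245


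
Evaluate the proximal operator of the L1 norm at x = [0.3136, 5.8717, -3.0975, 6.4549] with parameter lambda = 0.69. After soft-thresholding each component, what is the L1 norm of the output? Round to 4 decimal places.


Soft-thresholding with lambda = 0.69:
prox(0.3136) = sign(0.3136)*max(|0.3136| - 0.69, 0) = 0.0
prox(5.8717) = sign(5.8717)*max(|5.8717| - 0.69, 0) = 5.1817
prox(-3.0975) = sign(-3.0975)*max(|-3.0975| - 0.69, 0) = -2.4075
prox(6.4549) = sign(6.4549)*max(|6.4549| - 0.69, 0) = 5.7649
prox(x) = [0.0, 5.1817, -2.4075, 5.7649]
||prox(x)||_1 = 0.0 + 5.1817 + 2.4075 + 5.7649 = 13.3541


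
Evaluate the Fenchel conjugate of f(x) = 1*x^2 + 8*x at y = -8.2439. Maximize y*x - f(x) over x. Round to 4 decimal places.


f*(y) = sup_x {y*x - a*x^2 - b*x} = sup_x {(y-b)*x - a*x^2}
FOC: (y - b) - 2a*x = 0 => x* = (y - b)/(2a)
x* = (-8.2439 - 8)/(2*1) = -8.122
f*(-8.2439) = (y-b)^2/(4a) = (-8.2439 - 8)^2/(4*1)
= 263.8643/4 = 65.9661


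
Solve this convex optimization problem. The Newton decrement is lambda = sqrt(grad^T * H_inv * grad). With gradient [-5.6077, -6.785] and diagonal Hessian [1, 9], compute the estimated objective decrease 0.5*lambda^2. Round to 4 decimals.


Step 1: H is diagonal, so H^(-1) * g = [-5.6077, -0.7539].
Step 2: g^T H^(-1) g = sum_i g_i^2 / H_ii
  = (-5.6077)^2/1 + (-6.785)^2/9
  = 31.4463 + 5.1151 = 36.5614
Step 3: Objective decrease = 0.5 * g^T H^(-1) g = 18.2807


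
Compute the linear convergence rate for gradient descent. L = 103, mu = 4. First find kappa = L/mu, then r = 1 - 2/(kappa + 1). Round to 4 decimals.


Step 1: Compute the condition number.
kappa = L/mu = 103/4 = 25.75
Step 2: Compute the convergence rate.
r = 1 - 2/(kappa + 1) = 1 - 2*mu/(L + mu) = (L - mu)/(L + mu) = 99/107 = 0.9252


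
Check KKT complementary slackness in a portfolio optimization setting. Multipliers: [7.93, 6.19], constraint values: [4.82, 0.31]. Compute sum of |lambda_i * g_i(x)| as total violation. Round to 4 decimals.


KKT complementary slackness check:
lambda_1 * g_1 = 7.93 * 4.82 = 38.2226
lambda_2 * g_2 = 6.19 * 0.31 = 1.9189
Total violation = 38.2226 + 1.9189 = 40.1415


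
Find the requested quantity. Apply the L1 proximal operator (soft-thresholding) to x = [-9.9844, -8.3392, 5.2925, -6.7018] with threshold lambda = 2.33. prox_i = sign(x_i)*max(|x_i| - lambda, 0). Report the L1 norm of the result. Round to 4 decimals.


Soft-thresholding with lambda = 2.33:
prox(-9.9844) = sign(-9.9844)*max(|-9.9844| - 2.33, 0) = -7.6544
prox(-8.3392) = sign(-8.3392)*max(|-8.3392| - 2.33, 0) = -6.0092
prox(5.2925) = sign(5.2925)*max(|5.2925| - 2.33, 0) = 2.9625
prox(-6.7018) = sign(-6.7018)*max(|-6.7018| - 2.33, 0) = -4.3718
prox(x) = [-7.6544, -6.0092, 2.9625, -4.3718]
||prox(x)||_1 = 7.6544 + 6.0092 + 2.9625 + 4.3718 = 20.9979


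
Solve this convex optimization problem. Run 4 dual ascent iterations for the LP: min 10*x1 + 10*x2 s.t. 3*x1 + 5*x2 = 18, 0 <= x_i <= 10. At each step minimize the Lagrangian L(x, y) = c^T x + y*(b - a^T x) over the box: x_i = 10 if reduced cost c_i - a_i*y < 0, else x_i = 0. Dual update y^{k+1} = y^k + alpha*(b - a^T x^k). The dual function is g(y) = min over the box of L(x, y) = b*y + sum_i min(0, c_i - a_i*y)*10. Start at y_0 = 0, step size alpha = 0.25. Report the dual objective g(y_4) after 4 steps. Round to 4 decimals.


Dual ascent for LP: min 10*x1 + 10*x2, 3*x1 + 5*x2 = 18, 0 <= x_i <= 10
Step 1: y^k = 0.0, reduced costs: (10.0, 10.0)
  x^k = (0.0, 0.0), subgradient = b - a^T x = 18.0
  y^{k+1} = 0.0 + 0.25*18.0 = 4.5
Step 2: y^k = 4.5, reduced costs: (-3.5, -12.5)
  x^k = (10.0, 10.0), subgradient = b - a^T x = -62.0
  y^{k+1} = 4.5 + 0.25*-62.0 = -11.0
Step 3: y^k = -11.0, reduced costs: (43.0, 65.0)
  x^k = (0.0, 0.0), subgradient = b - a^T x = 18.0
  y^{k+1} = -11.0 + 0.25*18.0 = -6.5
Step 4: y^k = -6.5, reduced costs: (29.5, 42.5)
  x^k = (0.0, 0.0), subgradient = b - a^T x = 18.0
  y^{k+1} = -6.5 + 0.25*18.0 = -2.0
Dual objective at y_4 = -2.0: reduced costs (16.0, 20.0), box minimizer x = (0.0, 0.0)
g(y_4) = b*y + (c1 - a1*y)*x1 + (c2 - a2*y)*x2 = 18*(-2.0) + 16.0*0.0 + 20.0*0.0 = -36.0 + 0.0 + 0.0 = -36.0


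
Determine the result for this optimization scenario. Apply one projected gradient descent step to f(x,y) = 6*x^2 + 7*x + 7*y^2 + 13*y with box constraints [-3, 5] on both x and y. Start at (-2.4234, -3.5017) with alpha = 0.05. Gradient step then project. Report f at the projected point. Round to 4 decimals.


Step 1: Compute gradient at (-2.4234, -3.5017).
grad_x = 2*6*-2.4234 + 7 = -22.0808
grad_y = 2*7*-3.5017 + 13 = -36.0238
Step 2: Gradient step.
x_raw = -2.4234 - 0.05*-22.0808 = -1.3194
y_raw = -3.5017 - 0.05*-36.0238 = -1.7005
Step 3: Project onto [-3, 5].
x_proj = clip(-1.3194) = -1.3194
y_proj = clip(-1.7005) = -1.7005
Step 4: Evaluate f.
f(-1.3194, -1.7005) = -0.6557


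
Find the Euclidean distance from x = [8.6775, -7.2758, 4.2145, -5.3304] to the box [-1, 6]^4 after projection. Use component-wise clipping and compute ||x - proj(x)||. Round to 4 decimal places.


Project each component onto [-1, 6].
clip(8.6775) = 6.0, clip(-7.2758) = -1.0, clip(4.2145) = 4.2145, clip(-5.3304) = -1.0
Projection = [6.0, -1.0, 4.2145, -1.0]
Squared diffs: [7.169, 39.3857, 0.0, 18.7524]
Distance = sqrt(65.3071) = 8.0813


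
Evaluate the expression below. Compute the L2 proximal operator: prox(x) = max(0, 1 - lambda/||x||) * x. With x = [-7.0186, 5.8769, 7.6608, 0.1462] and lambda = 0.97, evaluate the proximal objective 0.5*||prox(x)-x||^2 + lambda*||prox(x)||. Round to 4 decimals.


Step 1: Compute ||x||.
||x|| = 11.9377
Step 2: Compute scaling factor.
scale = max(0, 1 - 0.97/11.9377) = 0.9187
Step 3: prox(x) = [-6.4483, 5.3994, 7.0383, 0.1343]
||prox(x)|| = 10.9677
Step 4: Proximal objective.
0.5*||prox-x||^2 = 0.4705
lambda*||prox|| = 10.6387
Total = 11.1091


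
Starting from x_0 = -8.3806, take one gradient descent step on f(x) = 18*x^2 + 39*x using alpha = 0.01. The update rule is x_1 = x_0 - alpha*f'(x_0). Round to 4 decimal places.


We compute the gradient at x_0 and apply the update.
f'(x) = 36*x + 39
f'(-8.3806) = 36*-8.3806 + 39 = -262.7016
x_1 = -8.3806 - 0.01*-262.7016 = -5.7536


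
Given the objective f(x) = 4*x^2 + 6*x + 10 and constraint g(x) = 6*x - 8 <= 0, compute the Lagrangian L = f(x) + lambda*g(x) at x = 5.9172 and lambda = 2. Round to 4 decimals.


Step 1: Evaluate f(x).
f(5.9172) = 4*5.9172^2 + 6*5.9172 + 10 = 185.5562
Step 2: Evaluate g(x).
g(5.9172) = 6*5.9172 - 8 = 27.5032
Step 3: Compute Lagrangian.
L = 185.5562 + 2*27.5032 = 240.5626


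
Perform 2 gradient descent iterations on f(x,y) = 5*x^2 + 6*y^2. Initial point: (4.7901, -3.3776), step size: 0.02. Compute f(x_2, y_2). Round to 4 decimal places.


Gradient descent on f(x,y) = 5*x^2 + 6*y^2.
Starting point: (4.7901, -3.3776), alpha = 0.02
Step 1: grad_x = 2*5*4.7901 = 47.901, grad_y = 2*6*-3.3776 = -40.5312
  x_1 = 4.7901 - 0.02*47.901 = 3.8321
  y_1 = -3.3776 - 0.02*-40.5312 = -2.567
Step 2: grad_x = 2*5*3.8321 = 38.3208, grad_y = 2*6*-2.567 = -30.8037
  x_2 = 3.8321 - 0.02*38.3208 = 3.0657
  y_2 = -2.567 - 0.02*-30.8037 = -1.9509
f(3.0657, -1.9509) = 5*3.0657^2 + 6*(-1.9509)^2 = 69.8276


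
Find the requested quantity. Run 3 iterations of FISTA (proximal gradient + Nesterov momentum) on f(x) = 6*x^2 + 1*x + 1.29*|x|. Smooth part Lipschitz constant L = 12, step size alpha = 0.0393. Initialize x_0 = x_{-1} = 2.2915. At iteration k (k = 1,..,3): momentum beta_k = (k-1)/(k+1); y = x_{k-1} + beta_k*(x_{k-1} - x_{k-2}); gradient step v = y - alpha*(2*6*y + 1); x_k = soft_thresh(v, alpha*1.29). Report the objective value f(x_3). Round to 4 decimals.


FISTA on f(x) = 6*x^2 + 1*x + 1.29*|x|
L = 12, alpha = 0.0393
Iteration 1: beta = 0.0, y = 2.2915 + 0.0*(2.2915 - 2.2915) = 2.2915
  grad(y) = 28.498, v = y - alpha*grad = 1.1715
  prox(v) = soft_thresh(1.1715, 0.0507) = 1.1208
Iteration 2: beta = 0.3333, y = 1.1208 + 0.3333*(1.1208 - 2.2915) = 0.7306
  grad(y) = 9.7673, v = y - alpha*grad = 0.3468
  prox(v) = soft_thresh(0.3468, 0.0507) = 0.2961
Iteration 3: beta = 0.5, y = 0.2961 + 0.5*(0.2961 - 1.1208) = -0.1163
  grad(y) = -0.396, v = y - alpha*grad = -0.1008
  prox(v) = soft_thresh(-0.1008, 0.0507) = -0.0501
f(x_3) = 6*(-0.0501)^2 + 1*(-0.0501) + 1.29*|-0.0501| = 0.0296
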